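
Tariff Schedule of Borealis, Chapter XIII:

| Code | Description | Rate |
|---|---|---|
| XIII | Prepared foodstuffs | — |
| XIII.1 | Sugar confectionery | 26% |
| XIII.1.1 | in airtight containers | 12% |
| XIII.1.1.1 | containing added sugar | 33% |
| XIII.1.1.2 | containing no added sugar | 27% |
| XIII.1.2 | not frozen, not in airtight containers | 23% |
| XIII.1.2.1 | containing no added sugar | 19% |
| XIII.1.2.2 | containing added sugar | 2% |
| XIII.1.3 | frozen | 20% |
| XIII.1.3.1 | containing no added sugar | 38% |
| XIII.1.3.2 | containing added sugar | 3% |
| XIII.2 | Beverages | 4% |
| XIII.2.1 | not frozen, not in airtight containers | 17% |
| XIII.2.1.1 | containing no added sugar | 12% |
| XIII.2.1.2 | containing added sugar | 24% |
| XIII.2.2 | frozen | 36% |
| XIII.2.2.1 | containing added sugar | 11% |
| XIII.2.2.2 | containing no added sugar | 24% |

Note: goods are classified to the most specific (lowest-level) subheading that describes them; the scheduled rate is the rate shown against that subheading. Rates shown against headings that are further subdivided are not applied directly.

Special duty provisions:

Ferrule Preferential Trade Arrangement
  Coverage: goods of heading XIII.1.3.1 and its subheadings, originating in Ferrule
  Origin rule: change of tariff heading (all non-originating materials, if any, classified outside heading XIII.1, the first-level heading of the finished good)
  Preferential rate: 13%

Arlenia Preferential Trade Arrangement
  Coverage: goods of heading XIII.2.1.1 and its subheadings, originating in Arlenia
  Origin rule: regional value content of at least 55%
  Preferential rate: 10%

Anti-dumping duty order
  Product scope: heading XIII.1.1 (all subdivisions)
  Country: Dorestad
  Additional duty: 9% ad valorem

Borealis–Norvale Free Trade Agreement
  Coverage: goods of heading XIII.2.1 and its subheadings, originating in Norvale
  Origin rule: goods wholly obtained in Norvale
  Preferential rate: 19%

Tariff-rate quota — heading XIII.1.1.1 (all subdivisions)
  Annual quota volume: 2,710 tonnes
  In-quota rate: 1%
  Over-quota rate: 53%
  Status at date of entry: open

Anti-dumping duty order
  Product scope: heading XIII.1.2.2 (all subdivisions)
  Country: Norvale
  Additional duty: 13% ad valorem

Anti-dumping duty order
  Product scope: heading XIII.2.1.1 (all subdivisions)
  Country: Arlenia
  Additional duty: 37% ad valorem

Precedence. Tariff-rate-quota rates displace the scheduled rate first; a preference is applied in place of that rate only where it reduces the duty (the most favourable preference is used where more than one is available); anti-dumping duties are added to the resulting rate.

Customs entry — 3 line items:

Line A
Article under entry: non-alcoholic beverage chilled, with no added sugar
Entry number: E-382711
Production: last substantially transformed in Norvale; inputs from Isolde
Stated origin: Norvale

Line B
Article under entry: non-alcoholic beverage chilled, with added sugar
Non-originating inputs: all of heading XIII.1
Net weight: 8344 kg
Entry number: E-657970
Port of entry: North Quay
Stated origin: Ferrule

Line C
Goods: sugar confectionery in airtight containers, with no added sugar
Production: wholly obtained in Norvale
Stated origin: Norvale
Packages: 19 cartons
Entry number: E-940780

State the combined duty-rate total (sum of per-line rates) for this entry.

63%

Line A: non-alcoholic beverage → XIII.2; chilled → XIII.2.1; with no added sugar → XIII.2.1.1. Scheduled 12%. Norvale agreement on XIII.2.1: not wholly obtained. → 12%.
Line B: non-alcoholic beverage → XIII.2; chilled → XIII.2.1; with added sugar → XIII.2.1.2. Scheduled 24%. Ferrule agreement on XIII.1.3.1: XIII.2.1.2 not covered. → 24%.
Line C: sugar confectionery → XIII.1; in airtight containers → XIII.1.1; with no added sugar → XIII.1.1.2. Scheduled 27%. Norvale agreement on XIII.2.1: XIII.1.1.2 not covered. → 27%.
Sum: 12% + 24% + 27% = 63%.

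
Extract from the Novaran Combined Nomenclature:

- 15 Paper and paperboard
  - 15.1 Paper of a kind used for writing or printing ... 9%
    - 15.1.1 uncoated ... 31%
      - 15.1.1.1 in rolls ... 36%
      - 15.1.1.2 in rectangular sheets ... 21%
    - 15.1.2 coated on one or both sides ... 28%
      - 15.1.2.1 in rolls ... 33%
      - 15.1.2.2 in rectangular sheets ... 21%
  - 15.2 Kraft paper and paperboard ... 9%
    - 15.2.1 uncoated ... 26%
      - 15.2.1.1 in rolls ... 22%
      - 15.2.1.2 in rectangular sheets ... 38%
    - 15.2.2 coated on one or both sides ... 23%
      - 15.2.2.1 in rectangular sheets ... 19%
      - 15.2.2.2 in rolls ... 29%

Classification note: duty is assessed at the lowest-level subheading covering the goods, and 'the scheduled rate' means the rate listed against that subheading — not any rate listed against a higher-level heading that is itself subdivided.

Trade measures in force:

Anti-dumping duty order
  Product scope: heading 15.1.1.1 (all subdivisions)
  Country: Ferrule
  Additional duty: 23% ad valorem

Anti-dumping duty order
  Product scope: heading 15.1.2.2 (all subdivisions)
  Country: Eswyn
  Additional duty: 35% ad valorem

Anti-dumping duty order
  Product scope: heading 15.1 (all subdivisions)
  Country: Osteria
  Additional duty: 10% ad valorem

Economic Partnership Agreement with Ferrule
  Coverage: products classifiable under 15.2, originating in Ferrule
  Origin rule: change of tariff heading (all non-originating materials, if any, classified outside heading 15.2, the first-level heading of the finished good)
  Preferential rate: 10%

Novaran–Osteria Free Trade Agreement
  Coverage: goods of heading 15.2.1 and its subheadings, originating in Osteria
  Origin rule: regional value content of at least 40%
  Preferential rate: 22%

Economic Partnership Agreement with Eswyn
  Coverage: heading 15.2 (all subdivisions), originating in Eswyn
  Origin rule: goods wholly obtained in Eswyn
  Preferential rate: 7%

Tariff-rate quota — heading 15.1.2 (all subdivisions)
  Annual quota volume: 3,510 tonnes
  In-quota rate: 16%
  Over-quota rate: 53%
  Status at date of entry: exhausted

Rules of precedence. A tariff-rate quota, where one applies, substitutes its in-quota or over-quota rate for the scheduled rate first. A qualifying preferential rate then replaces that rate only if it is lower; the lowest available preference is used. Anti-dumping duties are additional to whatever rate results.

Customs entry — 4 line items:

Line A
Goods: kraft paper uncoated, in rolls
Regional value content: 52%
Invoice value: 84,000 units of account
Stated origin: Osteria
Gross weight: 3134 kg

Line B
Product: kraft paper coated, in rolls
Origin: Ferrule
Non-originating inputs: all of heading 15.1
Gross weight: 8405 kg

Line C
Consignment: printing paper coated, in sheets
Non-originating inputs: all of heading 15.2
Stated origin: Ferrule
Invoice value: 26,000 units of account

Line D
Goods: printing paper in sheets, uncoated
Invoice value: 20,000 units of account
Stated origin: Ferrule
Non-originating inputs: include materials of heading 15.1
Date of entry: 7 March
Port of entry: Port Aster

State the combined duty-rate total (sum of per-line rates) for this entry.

Line A: kraft paper → 15.2; uncoated → 15.2.1; in rolls → 15.2.1.1. Scheduled 22%. Osteria agreement on 15.2.1: RVC ≥ 40% → 22% available; preference 22% not lower than 22% → no reduction. → 22%.
Line B: kraft paper → 15.2; coated → 15.2.2; in rolls → 15.2.2.2. Scheduled 29%. Ferrule agreement on 15.2: CTH met → 10% available; preferential 10%. → 10%.
Line C: printing paper → 15.1; coated → 15.1.2; in sheets → 15.1.2.2. Scheduled 21%. quota on 15.1.2 exhausted → over-quota 53%; Ferrule agreement on 15.2: 15.1.2.2 not covered. → 53%.
Line D: printing paper → 15.1; uncoated → 15.1.1; in sheets → 15.1.1.2. Scheduled 21%. Ferrule agreement on 15.2: 15.1.1.2 not covered. → 21%.
Sum: 22% + 10% + 53% + 21% = 106%.

106%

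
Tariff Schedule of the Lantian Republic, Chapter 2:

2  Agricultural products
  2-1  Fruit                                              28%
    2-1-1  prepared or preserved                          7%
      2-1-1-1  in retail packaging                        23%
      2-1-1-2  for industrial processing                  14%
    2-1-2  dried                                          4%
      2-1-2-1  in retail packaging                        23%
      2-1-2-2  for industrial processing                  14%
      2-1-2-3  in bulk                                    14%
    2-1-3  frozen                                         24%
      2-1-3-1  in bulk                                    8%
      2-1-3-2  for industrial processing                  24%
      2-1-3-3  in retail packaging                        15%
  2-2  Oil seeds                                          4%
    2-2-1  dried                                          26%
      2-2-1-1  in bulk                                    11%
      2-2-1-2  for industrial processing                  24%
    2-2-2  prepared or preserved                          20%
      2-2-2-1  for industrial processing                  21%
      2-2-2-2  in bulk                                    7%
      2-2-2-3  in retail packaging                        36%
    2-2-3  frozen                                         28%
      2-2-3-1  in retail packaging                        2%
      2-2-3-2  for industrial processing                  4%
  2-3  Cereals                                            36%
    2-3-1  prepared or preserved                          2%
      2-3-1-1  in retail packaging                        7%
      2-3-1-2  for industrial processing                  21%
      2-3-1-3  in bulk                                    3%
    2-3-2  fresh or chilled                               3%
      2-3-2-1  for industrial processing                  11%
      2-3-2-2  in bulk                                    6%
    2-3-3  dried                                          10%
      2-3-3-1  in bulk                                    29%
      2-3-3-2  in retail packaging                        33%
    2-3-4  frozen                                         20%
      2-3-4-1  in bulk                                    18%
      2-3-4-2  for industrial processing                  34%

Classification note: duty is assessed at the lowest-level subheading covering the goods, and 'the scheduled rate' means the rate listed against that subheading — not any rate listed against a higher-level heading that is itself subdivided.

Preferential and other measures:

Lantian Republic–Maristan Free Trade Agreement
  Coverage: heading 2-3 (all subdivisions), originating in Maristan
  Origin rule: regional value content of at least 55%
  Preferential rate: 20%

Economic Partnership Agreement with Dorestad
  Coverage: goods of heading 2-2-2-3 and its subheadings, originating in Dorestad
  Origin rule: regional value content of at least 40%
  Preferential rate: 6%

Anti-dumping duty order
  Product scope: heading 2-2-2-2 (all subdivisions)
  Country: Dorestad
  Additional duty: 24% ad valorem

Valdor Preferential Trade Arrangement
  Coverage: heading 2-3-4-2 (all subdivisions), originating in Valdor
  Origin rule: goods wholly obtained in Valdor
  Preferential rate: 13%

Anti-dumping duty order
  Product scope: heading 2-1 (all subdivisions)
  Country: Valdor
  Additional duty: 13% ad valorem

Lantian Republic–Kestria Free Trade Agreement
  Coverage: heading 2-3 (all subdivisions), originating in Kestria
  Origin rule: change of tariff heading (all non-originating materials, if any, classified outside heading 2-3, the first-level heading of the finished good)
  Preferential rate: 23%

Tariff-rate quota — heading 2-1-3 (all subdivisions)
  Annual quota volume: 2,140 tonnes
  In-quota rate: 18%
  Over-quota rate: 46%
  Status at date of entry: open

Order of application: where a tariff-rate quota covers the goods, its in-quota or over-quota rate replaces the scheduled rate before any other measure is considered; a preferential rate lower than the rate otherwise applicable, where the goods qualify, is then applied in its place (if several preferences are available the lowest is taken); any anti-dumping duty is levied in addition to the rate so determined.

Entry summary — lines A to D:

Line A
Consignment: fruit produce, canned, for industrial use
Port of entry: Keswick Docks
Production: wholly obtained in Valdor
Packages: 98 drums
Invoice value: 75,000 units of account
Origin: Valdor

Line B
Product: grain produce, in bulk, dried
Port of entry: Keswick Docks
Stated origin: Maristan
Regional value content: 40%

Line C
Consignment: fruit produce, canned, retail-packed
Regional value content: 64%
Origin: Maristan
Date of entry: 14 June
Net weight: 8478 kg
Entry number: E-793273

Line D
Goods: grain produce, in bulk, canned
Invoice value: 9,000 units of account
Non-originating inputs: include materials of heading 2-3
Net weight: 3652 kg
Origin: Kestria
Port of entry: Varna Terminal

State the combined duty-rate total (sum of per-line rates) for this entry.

82%

Line A: fruit → 2-1; canned → 2-1-1; for industrial use → 2-1-1-2. Scheduled 14%. Valdor agreement on 2-3-4-2: 2-1-1-2 not covered; anti-dumping (Valdor, 2-1): +13%; total 14% + 13% = 27%. → 27%.
Line B: grain → 2-3; dried → 2-3-3; in bulk → 2-3-3-1. Scheduled 29%. Maristan agreement on 2-3: RVC < 55%. → 29%.
Line C: fruit → 2-1; canned → 2-1-1; retail-packed → 2-1-1-1. Scheduled 23%. Maristan agreement on 2-3: 2-1-1-1 not covered. → 23%.
Line D: grain → 2-3; canned → 2-3-1; in bulk → 2-3-1-3. Scheduled 3%. Kestria agreement on 2-3: CTH not met. → 3%.
Sum: 27% + 29% + 23% + 3% = 82%.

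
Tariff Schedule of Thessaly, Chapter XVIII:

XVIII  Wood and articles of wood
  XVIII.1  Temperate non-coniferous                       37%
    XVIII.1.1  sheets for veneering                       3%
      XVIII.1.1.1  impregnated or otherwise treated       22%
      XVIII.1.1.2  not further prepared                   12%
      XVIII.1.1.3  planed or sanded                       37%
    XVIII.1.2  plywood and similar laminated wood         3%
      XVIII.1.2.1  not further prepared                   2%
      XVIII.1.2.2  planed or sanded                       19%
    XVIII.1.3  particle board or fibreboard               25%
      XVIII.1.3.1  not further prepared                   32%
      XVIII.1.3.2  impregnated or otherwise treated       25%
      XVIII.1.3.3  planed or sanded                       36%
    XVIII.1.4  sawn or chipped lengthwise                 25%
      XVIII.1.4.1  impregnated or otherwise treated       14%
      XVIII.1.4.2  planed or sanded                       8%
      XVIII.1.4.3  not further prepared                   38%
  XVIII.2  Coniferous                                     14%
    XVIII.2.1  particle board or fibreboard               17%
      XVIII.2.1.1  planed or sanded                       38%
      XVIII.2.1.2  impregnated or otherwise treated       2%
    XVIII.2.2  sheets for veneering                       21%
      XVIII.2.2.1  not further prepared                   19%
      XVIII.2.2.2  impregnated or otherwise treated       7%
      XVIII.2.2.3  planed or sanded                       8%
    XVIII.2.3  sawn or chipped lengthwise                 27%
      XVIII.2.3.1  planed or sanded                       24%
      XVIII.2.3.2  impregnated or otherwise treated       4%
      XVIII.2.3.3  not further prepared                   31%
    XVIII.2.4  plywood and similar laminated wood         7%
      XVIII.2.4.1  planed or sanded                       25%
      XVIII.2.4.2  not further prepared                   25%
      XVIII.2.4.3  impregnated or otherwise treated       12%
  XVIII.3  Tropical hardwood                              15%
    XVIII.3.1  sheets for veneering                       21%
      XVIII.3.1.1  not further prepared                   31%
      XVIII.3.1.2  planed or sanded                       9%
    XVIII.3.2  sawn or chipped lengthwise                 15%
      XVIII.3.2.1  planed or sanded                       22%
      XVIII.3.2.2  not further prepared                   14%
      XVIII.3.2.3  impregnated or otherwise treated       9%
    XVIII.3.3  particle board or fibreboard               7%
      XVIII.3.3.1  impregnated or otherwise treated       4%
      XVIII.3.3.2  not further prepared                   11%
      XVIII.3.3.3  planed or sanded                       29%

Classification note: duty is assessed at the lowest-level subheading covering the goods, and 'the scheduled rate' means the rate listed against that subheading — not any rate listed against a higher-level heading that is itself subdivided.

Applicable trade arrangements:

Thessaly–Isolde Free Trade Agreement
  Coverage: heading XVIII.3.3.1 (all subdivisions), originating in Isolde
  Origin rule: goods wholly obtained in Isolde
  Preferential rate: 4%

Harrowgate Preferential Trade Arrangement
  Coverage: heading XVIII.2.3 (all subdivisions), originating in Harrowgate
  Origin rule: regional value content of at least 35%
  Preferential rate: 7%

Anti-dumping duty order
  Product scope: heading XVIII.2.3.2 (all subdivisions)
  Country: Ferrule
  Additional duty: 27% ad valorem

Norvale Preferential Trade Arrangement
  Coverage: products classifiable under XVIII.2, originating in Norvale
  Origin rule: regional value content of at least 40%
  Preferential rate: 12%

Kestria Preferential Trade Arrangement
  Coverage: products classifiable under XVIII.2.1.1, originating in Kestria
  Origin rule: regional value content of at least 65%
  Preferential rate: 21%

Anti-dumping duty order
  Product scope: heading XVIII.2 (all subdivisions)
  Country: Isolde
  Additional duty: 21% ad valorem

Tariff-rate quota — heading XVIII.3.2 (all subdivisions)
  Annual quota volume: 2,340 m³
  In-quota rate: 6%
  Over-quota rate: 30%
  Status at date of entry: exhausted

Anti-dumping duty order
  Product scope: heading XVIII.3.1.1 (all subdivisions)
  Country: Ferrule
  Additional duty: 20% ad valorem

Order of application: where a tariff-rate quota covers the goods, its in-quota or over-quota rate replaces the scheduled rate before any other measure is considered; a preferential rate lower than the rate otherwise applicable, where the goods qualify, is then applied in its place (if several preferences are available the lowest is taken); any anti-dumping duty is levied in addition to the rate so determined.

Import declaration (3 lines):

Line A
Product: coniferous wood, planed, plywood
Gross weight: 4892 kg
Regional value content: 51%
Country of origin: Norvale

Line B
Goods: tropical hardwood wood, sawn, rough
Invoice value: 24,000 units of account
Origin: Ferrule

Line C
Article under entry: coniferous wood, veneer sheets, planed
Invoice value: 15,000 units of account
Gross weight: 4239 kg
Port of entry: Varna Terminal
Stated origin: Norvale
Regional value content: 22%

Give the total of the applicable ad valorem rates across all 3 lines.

Line A: coniferous → XVIII.2; plywood → XVIII.2.4; planed → XVIII.2.4.1. Scheduled 25%. Norvale agreement on XVIII.2: RVC ≥ 40% → 12% available; preferential 12%. → 12%.
Line B: tropical hardwood → XVIII.3; sawn → XVIII.3.2; rough → XVIII.3.2.2. Scheduled 14%. quota on XVIII.3.2 exhausted → over-quota 30%. → 30%.
Line C: coniferous → XVIII.2; veneer sheets → XVIII.2.2; planed → XVIII.2.2.3. Scheduled 8%. Norvale agreement on XVIII.2: RVC < 40%. → 8%.
Sum: 12% + 30% + 8% = 50%.

50%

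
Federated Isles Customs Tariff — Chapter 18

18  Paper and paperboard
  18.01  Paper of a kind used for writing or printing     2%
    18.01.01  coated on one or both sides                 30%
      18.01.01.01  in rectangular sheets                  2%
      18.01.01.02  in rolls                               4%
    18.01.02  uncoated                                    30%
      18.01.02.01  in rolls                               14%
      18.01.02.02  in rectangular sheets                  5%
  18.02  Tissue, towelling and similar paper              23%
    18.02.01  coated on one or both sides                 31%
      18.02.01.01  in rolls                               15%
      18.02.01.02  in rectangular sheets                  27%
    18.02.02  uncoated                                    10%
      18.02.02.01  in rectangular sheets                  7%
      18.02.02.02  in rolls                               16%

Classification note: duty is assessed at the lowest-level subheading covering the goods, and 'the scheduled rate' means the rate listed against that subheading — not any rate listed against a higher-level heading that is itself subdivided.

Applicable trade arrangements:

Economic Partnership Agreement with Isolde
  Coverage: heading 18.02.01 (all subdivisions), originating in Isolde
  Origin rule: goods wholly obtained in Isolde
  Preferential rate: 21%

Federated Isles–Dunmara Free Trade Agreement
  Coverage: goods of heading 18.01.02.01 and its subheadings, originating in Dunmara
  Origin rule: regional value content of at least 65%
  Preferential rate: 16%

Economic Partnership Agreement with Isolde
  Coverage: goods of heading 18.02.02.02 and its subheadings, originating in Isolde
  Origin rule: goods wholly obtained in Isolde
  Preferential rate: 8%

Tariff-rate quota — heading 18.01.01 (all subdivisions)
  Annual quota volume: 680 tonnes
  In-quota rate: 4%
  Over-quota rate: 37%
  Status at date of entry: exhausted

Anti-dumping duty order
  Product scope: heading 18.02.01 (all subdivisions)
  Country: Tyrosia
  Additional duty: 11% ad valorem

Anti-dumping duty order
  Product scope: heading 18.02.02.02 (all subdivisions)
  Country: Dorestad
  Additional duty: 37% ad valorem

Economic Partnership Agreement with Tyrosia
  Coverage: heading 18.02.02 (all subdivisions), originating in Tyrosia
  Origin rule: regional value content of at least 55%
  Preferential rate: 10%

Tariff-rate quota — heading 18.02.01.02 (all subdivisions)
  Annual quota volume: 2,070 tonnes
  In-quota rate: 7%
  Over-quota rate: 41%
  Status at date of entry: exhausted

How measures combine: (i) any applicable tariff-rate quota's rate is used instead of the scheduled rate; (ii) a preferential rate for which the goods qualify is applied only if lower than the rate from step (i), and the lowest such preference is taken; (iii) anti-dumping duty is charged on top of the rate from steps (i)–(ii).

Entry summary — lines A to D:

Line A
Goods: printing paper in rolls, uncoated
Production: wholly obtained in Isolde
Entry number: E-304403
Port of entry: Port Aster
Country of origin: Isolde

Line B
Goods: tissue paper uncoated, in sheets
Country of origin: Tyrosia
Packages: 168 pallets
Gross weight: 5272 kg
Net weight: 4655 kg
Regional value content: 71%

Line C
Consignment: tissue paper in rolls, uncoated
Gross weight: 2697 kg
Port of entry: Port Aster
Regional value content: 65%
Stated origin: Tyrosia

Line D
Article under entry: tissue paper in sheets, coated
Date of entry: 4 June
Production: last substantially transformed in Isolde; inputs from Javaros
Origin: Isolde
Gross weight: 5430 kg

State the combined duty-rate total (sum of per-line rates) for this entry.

Line A: printing paper → 18.01; uncoated → 18.01.02; in rolls → 18.01.02.01. Scheduled 14%. Isolde agreement on 18.02.01: 18.01.02.01 not covered; Isolde agreement on 18.02.02.02: 18.01.02.01 not covered. → 14%.
Line B: tissue paper → 18.02; uncoated → 18.02.02; in sheets → 18.02.02.01. Scheduled 7%. Tyrosia agreement on 18.02.02: RVC ≥ 55% → 10% available; preference 10% not lower than 7% → no reduction. → 7%.
Line C: tissue paper → 18.02; uncoated → 18.02.02; in rolls → 18.02.02.02. Scheduled 16%. Tyrosia agreement on 18.02.02: RVC ≥ 55% → 10% available; preferential 10%. → 10%.
Line D: tissue paper → 18.02; coated → 18.02.01; in sheets → 18.02.01.02. Scheduled 27%. quota on 18.02.01.02 exhausted → over-quota 41%; Isolde agreement on 18.02.01: not wholly obtained; Isolde agreement on 18.02.02.02: 18.02.01.02 not covered. → 41%.
Sum: 14% + 7% + 10% + 41% = 72%.

72%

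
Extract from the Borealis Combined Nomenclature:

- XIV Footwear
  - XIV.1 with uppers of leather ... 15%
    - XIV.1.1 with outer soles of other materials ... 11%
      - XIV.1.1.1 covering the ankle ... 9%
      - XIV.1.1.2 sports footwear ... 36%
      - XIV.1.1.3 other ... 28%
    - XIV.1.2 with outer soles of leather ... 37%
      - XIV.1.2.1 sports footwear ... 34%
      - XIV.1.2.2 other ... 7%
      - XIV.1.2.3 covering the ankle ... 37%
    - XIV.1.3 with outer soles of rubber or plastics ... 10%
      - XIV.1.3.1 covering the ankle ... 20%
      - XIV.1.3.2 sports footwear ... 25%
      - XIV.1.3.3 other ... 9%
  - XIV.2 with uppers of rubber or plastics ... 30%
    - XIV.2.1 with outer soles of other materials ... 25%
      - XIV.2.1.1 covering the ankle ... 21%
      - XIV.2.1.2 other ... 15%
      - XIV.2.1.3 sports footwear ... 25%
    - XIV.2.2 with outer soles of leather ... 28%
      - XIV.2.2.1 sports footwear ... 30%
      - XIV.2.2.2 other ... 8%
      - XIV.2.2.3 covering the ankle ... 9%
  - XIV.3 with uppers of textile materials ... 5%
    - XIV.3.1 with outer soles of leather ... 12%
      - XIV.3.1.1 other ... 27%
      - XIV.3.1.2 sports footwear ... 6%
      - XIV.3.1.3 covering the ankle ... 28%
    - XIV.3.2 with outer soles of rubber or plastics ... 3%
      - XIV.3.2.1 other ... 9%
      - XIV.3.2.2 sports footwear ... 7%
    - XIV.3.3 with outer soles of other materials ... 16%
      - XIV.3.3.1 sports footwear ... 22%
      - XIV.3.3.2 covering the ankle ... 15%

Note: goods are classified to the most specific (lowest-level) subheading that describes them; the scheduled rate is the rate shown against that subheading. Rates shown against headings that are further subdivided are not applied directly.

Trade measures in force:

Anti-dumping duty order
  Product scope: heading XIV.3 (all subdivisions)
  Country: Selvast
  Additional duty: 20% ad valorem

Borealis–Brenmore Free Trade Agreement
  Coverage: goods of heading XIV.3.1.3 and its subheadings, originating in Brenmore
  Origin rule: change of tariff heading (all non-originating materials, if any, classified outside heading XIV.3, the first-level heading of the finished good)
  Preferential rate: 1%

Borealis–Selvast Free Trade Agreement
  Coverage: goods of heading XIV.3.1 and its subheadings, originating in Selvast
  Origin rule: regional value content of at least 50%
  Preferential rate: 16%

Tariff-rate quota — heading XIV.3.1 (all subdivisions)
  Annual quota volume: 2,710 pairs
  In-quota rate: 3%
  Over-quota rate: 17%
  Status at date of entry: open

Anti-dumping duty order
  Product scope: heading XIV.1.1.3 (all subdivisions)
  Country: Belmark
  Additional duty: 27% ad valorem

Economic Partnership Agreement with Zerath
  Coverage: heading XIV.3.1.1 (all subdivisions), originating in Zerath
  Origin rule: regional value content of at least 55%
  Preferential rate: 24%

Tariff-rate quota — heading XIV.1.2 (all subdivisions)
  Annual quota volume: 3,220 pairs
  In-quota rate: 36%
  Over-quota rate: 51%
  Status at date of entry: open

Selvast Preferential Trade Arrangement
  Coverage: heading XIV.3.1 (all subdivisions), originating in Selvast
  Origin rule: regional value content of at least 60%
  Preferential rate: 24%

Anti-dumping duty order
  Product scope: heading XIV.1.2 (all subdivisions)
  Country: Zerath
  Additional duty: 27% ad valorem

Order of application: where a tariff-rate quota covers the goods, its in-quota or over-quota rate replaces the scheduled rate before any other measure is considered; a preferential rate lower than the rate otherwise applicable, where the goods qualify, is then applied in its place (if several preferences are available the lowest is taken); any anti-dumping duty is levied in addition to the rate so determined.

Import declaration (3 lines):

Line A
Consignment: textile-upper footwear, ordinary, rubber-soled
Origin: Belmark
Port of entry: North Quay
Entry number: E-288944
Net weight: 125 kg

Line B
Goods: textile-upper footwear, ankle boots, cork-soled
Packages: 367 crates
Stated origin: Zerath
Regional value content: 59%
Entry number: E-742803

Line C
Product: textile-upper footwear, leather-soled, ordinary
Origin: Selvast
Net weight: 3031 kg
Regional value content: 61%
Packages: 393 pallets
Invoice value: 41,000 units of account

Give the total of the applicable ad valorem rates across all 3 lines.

Line A: textile-upper → XIV.3; rubber-soled → XIV.3.2; ordinary → XIV.3.2.1. Scheduled 9%. No special measure applies. → 9%.
Line B: textile-upper → XIV.3; cork-soled → XIV.3.3; ankle boots → XIV.3.3.2. Scheduled 15%. Zerath agreement on XIV.3.1.1: XIV.3.3.2 not covered. → 15%.
Line C: textile-upper → XIV.3; leather-soled → XIV.3.1; ordinary → XIV.3.1.1. Scheduled 27%. quota on XIV.3.1 open → in-quota 3%; Selvast agreement on XIV.3.1: RVC ≥ 50% → 16% available; Selvast agreement on XIV.3.1: RVC ≥ 60% → 24% available; preference 16% not lower than 3% → no reduction; anti-dumping (Selvast, XIV.3): +20%; total 3% + 20% = 23%. → 23%.
Sum: 9% + 15% + 23% = 47%.

47%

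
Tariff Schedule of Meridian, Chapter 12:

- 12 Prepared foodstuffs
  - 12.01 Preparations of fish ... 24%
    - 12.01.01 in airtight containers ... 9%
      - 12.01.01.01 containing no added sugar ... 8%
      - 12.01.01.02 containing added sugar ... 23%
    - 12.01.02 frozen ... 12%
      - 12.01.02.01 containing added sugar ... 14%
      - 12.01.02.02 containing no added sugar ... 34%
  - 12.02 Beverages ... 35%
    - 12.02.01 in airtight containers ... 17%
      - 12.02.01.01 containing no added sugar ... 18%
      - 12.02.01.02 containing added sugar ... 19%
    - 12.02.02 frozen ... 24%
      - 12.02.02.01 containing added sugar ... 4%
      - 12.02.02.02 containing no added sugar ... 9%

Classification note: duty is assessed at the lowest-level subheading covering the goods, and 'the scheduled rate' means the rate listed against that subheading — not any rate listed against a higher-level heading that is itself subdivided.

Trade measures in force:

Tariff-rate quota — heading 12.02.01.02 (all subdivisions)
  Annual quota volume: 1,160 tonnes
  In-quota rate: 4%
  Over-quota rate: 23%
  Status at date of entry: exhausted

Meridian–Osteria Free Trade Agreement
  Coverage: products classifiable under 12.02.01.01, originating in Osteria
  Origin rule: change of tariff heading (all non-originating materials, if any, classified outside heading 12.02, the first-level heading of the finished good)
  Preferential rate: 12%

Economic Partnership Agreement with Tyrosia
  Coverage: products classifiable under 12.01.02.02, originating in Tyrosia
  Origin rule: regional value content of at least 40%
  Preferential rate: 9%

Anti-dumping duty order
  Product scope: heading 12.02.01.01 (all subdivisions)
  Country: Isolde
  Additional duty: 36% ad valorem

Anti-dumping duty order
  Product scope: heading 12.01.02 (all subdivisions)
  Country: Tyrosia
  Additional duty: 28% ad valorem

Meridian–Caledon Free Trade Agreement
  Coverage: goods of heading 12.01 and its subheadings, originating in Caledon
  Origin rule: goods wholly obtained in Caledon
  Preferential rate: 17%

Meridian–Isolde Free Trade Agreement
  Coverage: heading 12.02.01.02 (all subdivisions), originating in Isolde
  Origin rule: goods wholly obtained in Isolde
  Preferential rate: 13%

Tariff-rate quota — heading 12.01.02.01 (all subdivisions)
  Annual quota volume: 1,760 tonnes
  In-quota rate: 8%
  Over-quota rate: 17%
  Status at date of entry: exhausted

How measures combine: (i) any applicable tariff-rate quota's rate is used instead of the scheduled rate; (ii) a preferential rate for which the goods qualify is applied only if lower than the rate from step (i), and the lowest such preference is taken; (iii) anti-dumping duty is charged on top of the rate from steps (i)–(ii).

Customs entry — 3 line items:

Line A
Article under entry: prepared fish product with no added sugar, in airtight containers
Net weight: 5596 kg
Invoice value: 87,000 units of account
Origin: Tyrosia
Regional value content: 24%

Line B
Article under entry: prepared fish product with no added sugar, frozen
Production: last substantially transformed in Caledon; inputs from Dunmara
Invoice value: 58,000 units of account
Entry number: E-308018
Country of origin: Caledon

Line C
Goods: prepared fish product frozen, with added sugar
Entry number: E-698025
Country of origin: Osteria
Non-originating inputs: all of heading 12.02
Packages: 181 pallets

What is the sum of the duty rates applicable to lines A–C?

Line A: prepared fish product → 12.01; in airtight containers → 12.01.01; with no added sugar → 12.01.01.01. Scheduled 8%. Tyrosia agreement on 12.01.02.02: 12.01.01.01 not covered. → 8%.
Line B: prepared fish product → 12.01; frozen → 12.01.02; with no added sugar → 12.01.02.02. Scheduled 34%. Caledon agreement on 12.01: not wholly obtained. → 34%.
Line C: prepared fish product → 12.01; frozen → 12.01.02; with added sugar → 12.01.02.01. Scheduled 14%. quota on 12.01.02.01 exhausted → over-quota 17%; Osteria agreement on 12.02.01.01: 12.01.02.01 not covered. → 17%.
Sum: 8% + 34% + 17% = 59%.

59%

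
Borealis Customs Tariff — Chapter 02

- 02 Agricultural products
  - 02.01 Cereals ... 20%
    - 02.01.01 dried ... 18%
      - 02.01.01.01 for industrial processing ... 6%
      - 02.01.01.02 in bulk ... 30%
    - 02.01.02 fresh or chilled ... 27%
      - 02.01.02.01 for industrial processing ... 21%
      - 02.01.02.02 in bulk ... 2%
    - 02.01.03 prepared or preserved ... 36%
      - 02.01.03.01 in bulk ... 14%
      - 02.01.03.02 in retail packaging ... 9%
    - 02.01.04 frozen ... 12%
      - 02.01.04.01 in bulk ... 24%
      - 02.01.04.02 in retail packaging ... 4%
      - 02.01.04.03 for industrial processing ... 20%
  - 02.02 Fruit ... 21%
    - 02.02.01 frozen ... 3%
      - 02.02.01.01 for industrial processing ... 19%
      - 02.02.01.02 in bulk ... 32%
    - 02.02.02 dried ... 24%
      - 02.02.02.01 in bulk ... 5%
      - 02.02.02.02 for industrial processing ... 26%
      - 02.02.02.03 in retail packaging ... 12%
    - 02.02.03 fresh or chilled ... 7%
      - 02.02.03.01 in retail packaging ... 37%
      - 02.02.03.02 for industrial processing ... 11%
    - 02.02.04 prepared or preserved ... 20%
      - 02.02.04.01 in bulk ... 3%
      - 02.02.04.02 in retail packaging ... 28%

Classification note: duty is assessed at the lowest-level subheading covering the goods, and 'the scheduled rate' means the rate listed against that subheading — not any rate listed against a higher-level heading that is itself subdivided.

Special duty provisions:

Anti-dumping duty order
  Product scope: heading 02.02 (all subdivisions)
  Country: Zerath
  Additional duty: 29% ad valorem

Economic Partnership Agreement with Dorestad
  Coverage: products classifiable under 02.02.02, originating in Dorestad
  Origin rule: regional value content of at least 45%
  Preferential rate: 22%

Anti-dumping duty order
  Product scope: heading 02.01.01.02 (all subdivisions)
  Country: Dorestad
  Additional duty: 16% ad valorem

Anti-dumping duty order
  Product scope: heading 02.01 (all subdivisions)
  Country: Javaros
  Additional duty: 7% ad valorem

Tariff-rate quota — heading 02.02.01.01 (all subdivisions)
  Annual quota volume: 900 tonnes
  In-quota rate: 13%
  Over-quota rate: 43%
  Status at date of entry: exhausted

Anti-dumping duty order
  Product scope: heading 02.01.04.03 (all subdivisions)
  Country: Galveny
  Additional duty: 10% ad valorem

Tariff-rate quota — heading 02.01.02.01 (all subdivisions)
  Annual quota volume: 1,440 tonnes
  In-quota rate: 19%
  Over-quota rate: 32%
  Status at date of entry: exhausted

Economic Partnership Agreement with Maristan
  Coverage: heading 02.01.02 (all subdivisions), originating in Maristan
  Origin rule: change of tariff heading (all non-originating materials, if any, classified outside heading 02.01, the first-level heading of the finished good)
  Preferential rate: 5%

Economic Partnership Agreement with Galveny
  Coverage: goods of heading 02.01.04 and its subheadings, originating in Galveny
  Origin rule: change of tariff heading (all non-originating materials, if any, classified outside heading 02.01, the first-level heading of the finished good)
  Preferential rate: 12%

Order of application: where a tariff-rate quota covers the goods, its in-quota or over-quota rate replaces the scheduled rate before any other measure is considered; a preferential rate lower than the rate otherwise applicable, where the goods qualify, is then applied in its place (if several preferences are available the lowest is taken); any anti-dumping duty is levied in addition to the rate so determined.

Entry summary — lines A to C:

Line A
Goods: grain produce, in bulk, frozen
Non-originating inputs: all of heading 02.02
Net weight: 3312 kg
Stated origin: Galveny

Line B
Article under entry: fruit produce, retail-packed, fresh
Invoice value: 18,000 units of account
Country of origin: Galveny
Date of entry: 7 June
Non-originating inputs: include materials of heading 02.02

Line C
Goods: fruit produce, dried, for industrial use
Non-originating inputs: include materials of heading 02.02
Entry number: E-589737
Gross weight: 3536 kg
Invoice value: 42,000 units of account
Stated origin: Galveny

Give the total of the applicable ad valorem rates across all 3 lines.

75%

Line A: grain → 02.01; frozen → 02.01.04; in bulk → 02.01.04.01. Scheduled 24%. Galveny agreement on 02.01.04: CTH met → 12% available; preferential 12%. → 12%.
Line B: fruit → 02.02; fresh → 02.02.03; retail-packed → 02.02.03.01. Scheduled 37%. Galveny agreement on 02.01.04: 02.02.03.01 not covered. → 37%.
Line C: fruit → 02.02; dried → 02.02.02; for industrial use → 02.02.02.02. Scheduled 26%. Galveny agreement on 02.01.04: 02.02.02.02 not covered. → 26%.
Sum: 12% + 37% + 26% = 75%.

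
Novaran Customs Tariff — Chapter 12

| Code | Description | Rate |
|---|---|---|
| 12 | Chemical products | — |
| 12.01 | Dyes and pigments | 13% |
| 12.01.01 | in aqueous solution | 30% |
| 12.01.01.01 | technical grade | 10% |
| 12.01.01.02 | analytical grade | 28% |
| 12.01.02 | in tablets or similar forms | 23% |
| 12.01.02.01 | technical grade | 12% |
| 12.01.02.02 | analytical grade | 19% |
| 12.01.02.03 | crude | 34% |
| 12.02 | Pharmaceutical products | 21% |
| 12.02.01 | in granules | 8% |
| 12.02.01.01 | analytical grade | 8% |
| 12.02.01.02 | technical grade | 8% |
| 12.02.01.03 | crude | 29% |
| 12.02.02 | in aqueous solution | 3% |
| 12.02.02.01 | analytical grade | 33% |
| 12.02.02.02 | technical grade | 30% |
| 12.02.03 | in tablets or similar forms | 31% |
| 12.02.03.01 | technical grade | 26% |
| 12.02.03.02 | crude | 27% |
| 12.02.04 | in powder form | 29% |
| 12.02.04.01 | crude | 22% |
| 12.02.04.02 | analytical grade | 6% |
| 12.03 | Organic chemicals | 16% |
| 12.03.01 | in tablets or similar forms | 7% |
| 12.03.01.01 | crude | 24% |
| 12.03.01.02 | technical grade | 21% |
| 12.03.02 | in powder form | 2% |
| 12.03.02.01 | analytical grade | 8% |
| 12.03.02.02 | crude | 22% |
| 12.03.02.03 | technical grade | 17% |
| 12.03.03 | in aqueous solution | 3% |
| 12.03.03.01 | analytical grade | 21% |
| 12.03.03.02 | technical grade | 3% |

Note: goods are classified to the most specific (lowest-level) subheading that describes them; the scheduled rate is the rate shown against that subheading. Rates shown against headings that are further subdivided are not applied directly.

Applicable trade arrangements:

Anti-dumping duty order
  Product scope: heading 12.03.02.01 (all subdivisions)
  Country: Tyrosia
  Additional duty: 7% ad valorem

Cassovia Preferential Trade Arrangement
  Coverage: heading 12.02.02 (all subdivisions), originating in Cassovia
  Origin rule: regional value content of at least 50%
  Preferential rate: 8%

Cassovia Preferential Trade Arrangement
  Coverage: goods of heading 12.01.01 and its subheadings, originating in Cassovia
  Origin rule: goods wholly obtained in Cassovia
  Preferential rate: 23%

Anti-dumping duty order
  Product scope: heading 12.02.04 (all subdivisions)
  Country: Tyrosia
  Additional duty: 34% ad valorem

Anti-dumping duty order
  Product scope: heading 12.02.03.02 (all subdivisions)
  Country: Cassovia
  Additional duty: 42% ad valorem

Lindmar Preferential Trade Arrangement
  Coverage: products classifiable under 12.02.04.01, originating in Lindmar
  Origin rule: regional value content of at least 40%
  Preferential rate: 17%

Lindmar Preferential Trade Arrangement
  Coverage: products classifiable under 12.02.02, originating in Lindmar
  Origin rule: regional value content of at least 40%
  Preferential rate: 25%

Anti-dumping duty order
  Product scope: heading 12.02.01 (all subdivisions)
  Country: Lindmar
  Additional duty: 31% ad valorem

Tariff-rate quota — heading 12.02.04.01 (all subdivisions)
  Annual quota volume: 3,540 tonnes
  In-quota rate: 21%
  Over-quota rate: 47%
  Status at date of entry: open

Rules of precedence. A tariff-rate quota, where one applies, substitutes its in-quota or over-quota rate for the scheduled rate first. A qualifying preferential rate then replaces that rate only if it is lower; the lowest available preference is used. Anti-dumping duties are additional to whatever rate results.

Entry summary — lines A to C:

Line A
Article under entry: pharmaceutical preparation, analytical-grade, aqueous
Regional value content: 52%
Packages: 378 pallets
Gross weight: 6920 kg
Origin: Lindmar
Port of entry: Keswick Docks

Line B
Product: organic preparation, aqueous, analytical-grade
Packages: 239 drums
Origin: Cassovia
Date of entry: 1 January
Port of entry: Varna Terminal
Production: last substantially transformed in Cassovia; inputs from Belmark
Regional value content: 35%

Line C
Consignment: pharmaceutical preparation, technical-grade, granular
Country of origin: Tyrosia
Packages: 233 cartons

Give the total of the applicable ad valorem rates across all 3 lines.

Line A: pharmaceutical → 12.02; aqueous → 12.02.02; analytical-grade → 12.02.02.01. Scheduled 33%. Lindmar agreement on 12.02.04.01: 12.02.02.01 not covered; Lindmar agreement on 12.02.02: RVC ≥ 40% → 25% available; preferential 25%. → 25%.
Line B: organic → 12.03; aqueous → 12.03.03; analytical-grade → 12.03.03.01. Scheduled 21%. Cassovia agreement on 12.02.02: 12.03.03.01 not covered; Cassovia agreement on 12.01.01: 12.03.03.01 not covered. → 21%.
Line C: pharmaceutical → 12.02; granular → 12.02.01; technical-grade → 12.02.01.02. Scheduled 8%. No special measure applies. → 8%.
Sum: 25% + 21% + 8% = 54%.

54%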